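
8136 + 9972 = 18108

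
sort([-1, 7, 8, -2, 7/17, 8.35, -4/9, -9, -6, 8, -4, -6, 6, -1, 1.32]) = [-9, -6, -6, -4, -2, -1, -1, -4/9, 7/17, 1.32, 6, 7, 8, 8, 8.35]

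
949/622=1 + 327/622 ≈ 1.53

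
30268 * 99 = 2996532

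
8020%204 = 64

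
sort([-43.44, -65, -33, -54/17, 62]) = [-65, -43.44, -33, -54/17, 62]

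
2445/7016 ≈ 0.348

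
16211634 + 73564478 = 89776112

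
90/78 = 1 + 2/13 ≈ 1.15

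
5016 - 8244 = -3228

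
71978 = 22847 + 49131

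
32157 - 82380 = -50223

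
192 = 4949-4757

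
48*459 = 22032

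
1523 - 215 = 1308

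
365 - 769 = -404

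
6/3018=1/503 ≈ 0.00199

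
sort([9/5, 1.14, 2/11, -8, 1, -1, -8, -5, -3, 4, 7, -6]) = [-8, -8, -6, -5, -3, -1, 2/11, 1, 1.14, 9/5, 4, 7]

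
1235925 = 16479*75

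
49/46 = 1+3/46 ≈ 1.07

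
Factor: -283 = -1*283^1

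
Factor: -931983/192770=-1*2^(-1)*3^1*5^(-1)*13^1*23^1*37^(-1)*521^(-1)*1039^1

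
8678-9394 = -716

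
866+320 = 1186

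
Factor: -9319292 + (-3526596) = -1*2^6*11^1*71^1*257^1 = -12845888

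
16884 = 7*2412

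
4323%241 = 226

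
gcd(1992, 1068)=12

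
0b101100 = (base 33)1b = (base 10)44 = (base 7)62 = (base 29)1f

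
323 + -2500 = -2177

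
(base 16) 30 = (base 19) 2a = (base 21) 26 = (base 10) 48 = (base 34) 1e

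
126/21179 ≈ 0.00595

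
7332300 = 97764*75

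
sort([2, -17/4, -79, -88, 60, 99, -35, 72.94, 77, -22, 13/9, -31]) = [-88, -79, -35, -31, -22, -17/4, 13/9, 2, 60, 72.94, 77, 99]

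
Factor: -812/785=-1*2^2*5^(-1)*7^1*29^1*157^(-1)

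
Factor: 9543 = 3^1 * 3181^1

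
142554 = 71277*2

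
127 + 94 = 221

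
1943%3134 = 1943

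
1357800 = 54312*25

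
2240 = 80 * 28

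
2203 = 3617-1414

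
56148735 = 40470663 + 15678072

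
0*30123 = 0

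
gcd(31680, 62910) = 90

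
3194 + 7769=10963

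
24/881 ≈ 0.0272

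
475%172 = 131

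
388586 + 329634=718220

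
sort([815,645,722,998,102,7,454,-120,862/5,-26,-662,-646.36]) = [-662,-646.36,-120,-26,7,102,862/5,454,645,722,815,998]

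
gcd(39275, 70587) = 1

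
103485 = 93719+9766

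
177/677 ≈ 0.261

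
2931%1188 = 555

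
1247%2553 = 1247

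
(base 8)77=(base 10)63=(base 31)21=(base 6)143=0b111111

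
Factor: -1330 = -1*2^1*5^1*7^1*19^1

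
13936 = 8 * 1742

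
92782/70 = 1325 + 16/35 ≈ 1325.46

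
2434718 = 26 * 93643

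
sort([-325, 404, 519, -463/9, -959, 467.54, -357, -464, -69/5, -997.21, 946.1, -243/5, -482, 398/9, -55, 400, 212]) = [-997.21, -959, -482, -464, -357, -325, -55, -463/9, -243/5, -69/5, 398/9, 212, 400, 404, 467.54, 519, 946.1]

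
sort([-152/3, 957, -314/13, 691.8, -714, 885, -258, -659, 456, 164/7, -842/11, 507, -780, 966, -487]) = [-780, -714, -659, -487, -258, -842/11, -152/3, -314/13, 164/7, 456, 507, 691.8, 885, 957, 966]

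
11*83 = 913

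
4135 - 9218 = -5083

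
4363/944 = 4 + 587/944 ≈ 4.62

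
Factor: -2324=-1*2^2*7^1*83^1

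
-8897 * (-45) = 400365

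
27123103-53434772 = -26311669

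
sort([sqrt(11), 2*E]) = [sqrt(11), 2*E]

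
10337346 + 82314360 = 92651706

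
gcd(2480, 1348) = 4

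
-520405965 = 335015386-855421351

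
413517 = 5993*69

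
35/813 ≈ 0.0431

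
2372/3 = 790 + 2/3 ≈ 790.67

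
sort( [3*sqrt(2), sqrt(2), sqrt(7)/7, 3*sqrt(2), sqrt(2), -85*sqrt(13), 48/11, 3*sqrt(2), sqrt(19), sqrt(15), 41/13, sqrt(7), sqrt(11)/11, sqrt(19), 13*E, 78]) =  [-85*sqrt(13), sqrt(11)/11, sqrt(7)/7, sqrt(2), sqrt(2), sqrt(7), 41/13, sqrt(15), 3*sqrt(2), 3*sqrt(2), 3*sqrt(2), sqrt(19), sqrt(19), 48/11, 13*E, 78]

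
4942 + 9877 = 14819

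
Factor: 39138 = 2^1 * 3^1 * 11^1 * 593^1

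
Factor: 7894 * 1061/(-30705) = -1 * 2^1 * 3^(-1) * 5^(-1) * 23^(-1) * 89^(-1) * 1061^1 * 3947^1 = -8375534/30705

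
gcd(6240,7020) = 780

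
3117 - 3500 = -383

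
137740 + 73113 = 210853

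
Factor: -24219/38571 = -1*3^3*43^(-1) = -27/43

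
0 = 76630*0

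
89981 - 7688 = 82293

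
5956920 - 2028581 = 3928339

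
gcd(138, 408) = 6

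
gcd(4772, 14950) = 2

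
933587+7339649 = 8273236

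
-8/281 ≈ -0.0285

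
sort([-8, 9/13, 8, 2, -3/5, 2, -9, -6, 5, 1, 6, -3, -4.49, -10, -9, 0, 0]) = [-10, -9, -9, -8, -6, -4.49, -3, -3/5, 0, 0, 9/13, 1, 2, 2, 5, 6, 8]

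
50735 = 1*50735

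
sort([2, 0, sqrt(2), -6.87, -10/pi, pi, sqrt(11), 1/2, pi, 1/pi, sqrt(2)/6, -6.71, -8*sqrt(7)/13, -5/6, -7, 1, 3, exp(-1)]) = [-7, -6.87, -6.71, -10/pi, -8*sqrt(7)/13, -5/6, 0, sqrt(2)/6, 1/pi, exp(-1), 1/2, 1, sqrt(2), 2, 3, pi, pi, sqrt(11)]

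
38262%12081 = 2019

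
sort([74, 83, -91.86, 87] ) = [-91.86, 74, 83, 87] 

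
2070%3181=2070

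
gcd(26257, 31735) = 11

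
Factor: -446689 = -1*59^1*67^1*113^1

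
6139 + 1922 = 8061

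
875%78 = 17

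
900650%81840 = 410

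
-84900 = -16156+-68744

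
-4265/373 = -11 - 162/373 ≈ -11.43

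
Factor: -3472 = -1*2^4*7^1*31^1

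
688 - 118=570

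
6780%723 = 273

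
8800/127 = 69 + 37/127 ≈ 69.29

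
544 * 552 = 300288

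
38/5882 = 19/2941 ≈ 0.00646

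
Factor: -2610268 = -1*2^2*652567^1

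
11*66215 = 728365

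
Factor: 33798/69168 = 2^(-3)*11^(-1)*43^1 = 43/88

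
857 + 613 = 1470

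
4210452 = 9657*436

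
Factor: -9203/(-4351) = 19^(-1)*229^(-1)*9203^1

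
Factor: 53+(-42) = 11^1 = 11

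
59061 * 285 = 16832385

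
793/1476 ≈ 0.537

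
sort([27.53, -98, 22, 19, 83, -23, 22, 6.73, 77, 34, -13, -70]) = [-98, -70, -23, -13, 6.73, 19, 22, 22, 27.53, 34, 77, 83]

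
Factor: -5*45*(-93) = 3^3*5^2*31^1 = 20925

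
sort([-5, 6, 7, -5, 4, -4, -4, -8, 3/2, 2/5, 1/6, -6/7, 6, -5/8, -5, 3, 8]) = [-8, -5, -5, -5, -4, -4, -6/7, -5/8, 1/6, 2/5, 3/2, 3, 4, 6, 6, 7, 8]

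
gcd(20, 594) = 2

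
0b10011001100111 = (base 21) 1163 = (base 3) 111111010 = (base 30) arl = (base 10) 9831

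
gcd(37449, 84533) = 1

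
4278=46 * 93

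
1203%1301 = 1203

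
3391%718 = 519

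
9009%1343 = 951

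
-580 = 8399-8979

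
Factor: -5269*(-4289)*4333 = 7^1*11^1*479^1*619^1*4289^1 = 97920344753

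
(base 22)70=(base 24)6a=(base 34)4i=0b10011010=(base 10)154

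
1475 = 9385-7910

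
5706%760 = 386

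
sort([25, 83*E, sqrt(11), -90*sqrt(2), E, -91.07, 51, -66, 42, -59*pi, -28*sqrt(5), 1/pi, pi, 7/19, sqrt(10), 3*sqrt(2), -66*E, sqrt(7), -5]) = [-59*pi, -66*E, -90*sqrt(2), -91.07, -66, -28*sqrt(5), -5, 1/pi, 7/19, sqrt(7), E, pi, sqrt(10), sqrt(11), 3*sqrt(2), 25, 42, 51, 83*E]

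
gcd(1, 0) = 1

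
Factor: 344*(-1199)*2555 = -1*2^3*5^1*7^1*11^1*43^1*73^1*109^1 = -1053825080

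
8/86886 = 4/43443 ≈ 0.0000921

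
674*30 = 20220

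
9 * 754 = 6786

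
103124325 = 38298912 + 64825413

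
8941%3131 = 2679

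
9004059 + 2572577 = 11576636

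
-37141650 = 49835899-86977549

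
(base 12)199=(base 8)405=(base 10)261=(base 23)b8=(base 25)ab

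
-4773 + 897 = -3876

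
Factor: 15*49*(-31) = -1*3^1*5^1*7^2*31^1 = -22785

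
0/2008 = 0 = 0.00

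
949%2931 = 949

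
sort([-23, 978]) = [-23, 978]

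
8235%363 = 249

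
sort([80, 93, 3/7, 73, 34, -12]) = [-12, 3/7, 34, 73, 80, 93]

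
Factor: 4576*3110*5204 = 2^8*5^1*11^1*13^1*311^1*1301^1 = 74059997440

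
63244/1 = 63244 = 63244.00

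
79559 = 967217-887658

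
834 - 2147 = -1313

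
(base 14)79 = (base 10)107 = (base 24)4b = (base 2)1101011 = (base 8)153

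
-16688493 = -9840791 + -6847702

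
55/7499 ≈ 0.00733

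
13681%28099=13681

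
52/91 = 4/7 ≈ 0.571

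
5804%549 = 314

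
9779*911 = 8908669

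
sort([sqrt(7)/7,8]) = [sqrt(7)/7,8]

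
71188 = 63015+8173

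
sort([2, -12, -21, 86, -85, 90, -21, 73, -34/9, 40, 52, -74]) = [-85, -74, -21, -21, -12, -34/9, 2, 40, 52, 73, 86, 90]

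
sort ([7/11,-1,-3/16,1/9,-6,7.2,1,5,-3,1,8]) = [-6,-3,-1,-3/16,1/9,7/11,1,1,5,7.2,8]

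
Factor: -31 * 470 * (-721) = 2^1 * 5^1 * 7^1 * 31^1 * 47^1 * 103^1 = 10504970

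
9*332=2988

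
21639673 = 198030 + 21441643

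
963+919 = 1882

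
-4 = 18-22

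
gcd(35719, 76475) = 23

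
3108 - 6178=-3070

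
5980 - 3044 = 2936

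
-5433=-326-5107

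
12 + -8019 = -8007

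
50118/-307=-163-77/307 ≈ -163.25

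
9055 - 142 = 8913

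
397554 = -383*(-1038)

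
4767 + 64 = 4831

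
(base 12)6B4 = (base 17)37E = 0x3E8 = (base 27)1A1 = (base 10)1000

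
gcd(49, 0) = 49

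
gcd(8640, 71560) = 40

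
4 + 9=13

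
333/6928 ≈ 0.0481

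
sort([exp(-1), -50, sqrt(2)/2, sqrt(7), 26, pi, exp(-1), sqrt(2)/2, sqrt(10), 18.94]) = [-50, exp(-1), exp(-1), sqrt(2)/2, sqrt(2)/2, sqrt(7), pi, sqrt(10), 18.94, 26]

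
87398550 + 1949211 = 89347761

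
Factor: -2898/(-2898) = 1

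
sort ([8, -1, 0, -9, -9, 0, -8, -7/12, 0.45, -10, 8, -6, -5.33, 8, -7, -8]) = [-10, -9, -9, -8, -8, -7, -6, -5.33, -1, -7/12, 0, 0, 0.45, 8, 8, 8]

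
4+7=11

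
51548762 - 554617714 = -503068952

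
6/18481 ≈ 0.000325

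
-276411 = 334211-610622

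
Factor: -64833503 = -1 * 7^1 * 9261929^1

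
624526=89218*7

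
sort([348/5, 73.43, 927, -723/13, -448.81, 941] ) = [-448.81, -723/13, 348/5, 73.43, 927, 941] 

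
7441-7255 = 186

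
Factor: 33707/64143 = 3^(-2)*37^1*911^1*7127^(-1)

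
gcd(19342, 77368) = 19342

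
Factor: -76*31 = -1*2^2*19^1*31^1 = -2356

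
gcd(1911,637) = 637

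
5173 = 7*739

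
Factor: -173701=-1*11^1*15791^1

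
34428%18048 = 16380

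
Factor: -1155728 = -1*2^4*7^1*17^1*607^1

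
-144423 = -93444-50979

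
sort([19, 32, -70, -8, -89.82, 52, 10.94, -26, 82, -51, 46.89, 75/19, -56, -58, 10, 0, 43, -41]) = [-89.82, -70, -58, -56, -51, -41, -26, -8, 0, 75/19, 10, 10.94, 19, 32, 43, 46.89, 52, 82]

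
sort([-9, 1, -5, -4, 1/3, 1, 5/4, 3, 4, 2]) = [-9, -5, -4, 1/3, 1, 1, 5/4, 2, 3, 4]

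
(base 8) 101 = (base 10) 65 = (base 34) 1v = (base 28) 29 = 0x41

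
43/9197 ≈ 0.00468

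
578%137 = 30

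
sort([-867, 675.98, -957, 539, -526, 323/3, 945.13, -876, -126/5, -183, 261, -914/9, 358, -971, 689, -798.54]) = [-971, -957, -876, -867, -798.54, -526, -183, -914/9, -126/5, 323/3, 261, 358, 539, 675.98, 689, 945.13]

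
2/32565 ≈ 0.0000614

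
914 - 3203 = -2289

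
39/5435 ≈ 0.00718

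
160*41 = 6560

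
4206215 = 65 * 64711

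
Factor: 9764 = 2^2 * 2441^1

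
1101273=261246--840027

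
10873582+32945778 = 43819360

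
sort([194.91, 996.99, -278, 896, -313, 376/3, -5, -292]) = [-313, -292, -278, -5, 376/3, 194.91, 896, 996.99]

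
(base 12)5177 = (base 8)21253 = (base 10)8875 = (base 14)333d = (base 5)241000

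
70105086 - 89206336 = -19101250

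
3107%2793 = 314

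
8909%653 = 420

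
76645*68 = 5211860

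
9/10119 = 3/3373 ≈ 0.000889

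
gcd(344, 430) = 86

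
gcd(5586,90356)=98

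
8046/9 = 894 = 894.00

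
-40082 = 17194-57276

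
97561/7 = 13937 + 2/7≈13937.29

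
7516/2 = 3758 = 3758.00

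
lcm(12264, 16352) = 49056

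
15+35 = 50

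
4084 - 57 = 4027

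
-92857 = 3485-96342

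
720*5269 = 3793680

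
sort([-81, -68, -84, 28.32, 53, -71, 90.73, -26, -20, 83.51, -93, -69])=[-93, -84, -81, -71, -69, -68, -26, -20, 28.32, 53, 83.51, 90.73]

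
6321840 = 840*7526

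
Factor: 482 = 2^1*241^1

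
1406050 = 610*2305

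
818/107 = 7+69/107 ≈ 7.64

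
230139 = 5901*39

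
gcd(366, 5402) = 2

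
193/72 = 2 + 49/72 ≈ 2.68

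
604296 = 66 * 9156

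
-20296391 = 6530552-26826943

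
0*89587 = 0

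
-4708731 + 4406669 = -302062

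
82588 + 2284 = 84872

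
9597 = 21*457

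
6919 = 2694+4225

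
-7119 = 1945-9064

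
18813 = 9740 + 9073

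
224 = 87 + 137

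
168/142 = 84/71≈1.18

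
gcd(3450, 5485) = 5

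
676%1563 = 676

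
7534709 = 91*82799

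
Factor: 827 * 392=2^3 * 7^2 * 827^1=324184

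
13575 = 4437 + 9138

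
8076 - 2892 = 5184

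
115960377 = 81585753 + 34374624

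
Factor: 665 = 5^1 * 7^1 * 19^1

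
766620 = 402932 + 363688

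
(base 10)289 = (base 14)169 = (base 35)89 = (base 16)121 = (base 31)9a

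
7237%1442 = 27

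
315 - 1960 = -1645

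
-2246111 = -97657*23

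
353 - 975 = -622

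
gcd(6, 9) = 3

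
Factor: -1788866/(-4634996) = 2^(-1)*31^(-1)*277^1*3229^1*37379^(-1) = 894433/2317498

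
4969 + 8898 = 13867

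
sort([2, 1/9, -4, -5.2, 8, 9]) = [-5.2, -4, 1/9, 2, 8, 9]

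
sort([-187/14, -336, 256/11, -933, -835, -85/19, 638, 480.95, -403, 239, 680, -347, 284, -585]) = [-933, -835, -585, -403, -347, -336, -187/14, -85/19, 256/11, 239, 284, 480.95, 638, 680]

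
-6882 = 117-6999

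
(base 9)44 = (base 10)40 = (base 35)15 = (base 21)1j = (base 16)28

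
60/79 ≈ 0.759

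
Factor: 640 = 2^7*5^1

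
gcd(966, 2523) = 3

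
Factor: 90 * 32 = 2^6 * 3^2 * 5^1 = 2880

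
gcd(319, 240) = 1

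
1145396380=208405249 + 936991131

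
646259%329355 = 316904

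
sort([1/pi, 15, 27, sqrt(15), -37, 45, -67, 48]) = [-67, -37, 1/pi, sqrt(15), 15, 27, 45, 48]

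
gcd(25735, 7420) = 5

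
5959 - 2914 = 3045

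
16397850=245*66930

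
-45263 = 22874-68137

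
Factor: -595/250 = -1*2^(-1)*5^(-2)*7^1*17^1 = -119/50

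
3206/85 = 37 + 61/85 ≈ 37.72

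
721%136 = 41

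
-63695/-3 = 21231 + 2/3 ≈ 21231.67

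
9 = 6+3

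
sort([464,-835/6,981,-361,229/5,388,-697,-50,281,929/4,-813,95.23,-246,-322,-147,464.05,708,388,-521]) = [-813,-697,-521,-361,-322,-246,-147,-835/6,-50,229/5,95.23,929/4,281,388,388,464,464.05,708,981]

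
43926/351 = 125 + 17/117 ≈ 125.15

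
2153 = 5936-3783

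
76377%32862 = 10653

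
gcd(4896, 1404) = 36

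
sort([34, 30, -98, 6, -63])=[-98, -63, 6, 30, 34]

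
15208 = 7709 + 7499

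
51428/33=1558 + 14/33 ≈ 1558.42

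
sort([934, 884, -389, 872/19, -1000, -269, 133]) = [-1000, -389, -269, 872/19, 133, 884, 934]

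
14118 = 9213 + 4905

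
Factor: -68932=-1*2^2*19^1*907^1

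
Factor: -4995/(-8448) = 2^(-8)*3^2*5^1*11^(-1)*37^1 = 1665/2816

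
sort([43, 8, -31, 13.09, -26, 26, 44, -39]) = [-39, -31, -26, 8, 13.09, 26, 43, 44]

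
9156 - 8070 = 1086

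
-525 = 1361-1886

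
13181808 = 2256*5843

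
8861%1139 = 888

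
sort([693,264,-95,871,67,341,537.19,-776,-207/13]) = [-776,-95,-207/13,67,264,341,537.19,693,871]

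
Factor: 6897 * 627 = 3^2 * 11^3 * 19^2 = 4324419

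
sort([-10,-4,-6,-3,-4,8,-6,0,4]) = [-10,-6,-6,-4,-4,-3,0,4,8]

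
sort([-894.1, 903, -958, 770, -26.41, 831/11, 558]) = [-958, -894.1, -26.41, 831/11, 558, 770, 903]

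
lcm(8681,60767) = 60767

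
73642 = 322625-248983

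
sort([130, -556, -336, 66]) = [-556, -336, 66, 130]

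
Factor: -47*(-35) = 5^1*7^1*47^1 = 1645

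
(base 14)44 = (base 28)24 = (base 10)60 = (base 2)111100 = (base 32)1s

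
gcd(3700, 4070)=370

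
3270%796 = 86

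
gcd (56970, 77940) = 90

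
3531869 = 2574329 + 957540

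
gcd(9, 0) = 9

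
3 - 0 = 3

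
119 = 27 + 92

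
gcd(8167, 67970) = 1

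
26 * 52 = 1352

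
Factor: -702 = -1 * 2^1 * 3^3 * 13^1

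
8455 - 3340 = 5115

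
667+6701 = 7368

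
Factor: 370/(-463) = -1*2^1*5^1*37^1*463^(-1)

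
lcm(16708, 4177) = 16708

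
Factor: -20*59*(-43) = 2^2*5^1*43^1*59^1 = 50740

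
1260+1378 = 2638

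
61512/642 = 10252/107 ≈ 95.81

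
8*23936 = 191488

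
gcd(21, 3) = 3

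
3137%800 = 737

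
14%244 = 14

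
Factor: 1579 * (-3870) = -1 * 2^1 * 3^2 * 5^1 * 43^1 * 1579^1 = -6110730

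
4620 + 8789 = 13409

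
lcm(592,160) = 5920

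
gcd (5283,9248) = 1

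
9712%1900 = 212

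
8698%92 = 50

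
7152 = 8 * 894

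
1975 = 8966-6991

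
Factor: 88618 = 2^1 * 59^1 * 751^1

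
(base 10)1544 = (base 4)120020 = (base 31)1ip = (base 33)1dq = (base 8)3010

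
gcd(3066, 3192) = 42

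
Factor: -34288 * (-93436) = 2^6 * 7^1 * 47^1 * 71^1 * 2143^1 = 3203733568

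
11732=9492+2240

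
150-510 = -360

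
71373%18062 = 17187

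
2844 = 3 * 948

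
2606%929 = 748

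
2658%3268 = 2658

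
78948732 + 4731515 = 83680247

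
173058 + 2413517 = 2586575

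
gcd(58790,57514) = 2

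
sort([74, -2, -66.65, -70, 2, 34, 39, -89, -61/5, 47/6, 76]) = [-89, -70, -66.65, -61/5, -2, 2, 47/6, 34, 39, 74, 76]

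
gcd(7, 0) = 7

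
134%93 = 41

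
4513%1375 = 388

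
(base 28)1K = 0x30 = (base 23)22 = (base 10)48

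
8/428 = 2/107 ≈ 0.0187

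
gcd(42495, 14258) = 1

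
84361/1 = 84361 = 84361.00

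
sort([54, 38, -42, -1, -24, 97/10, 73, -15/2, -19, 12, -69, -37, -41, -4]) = [-69, -42, -41, -37, -24, -19, -15/2, -4, -1, 97/10, 12, 38, 54, 73]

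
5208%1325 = 1233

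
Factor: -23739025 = -1*5^2*31^1*30631^1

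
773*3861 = 2984553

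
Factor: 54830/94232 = 2^ (-2)*5^1*5483^1*11779^ (-1) = 27415/47116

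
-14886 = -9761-5125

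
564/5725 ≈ 0.0985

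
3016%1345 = 326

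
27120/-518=-13560/259 ≈ -52.36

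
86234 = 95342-9108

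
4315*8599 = 37104685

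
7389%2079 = 1152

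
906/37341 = 302/12447 ≈ 0.0243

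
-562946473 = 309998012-872944485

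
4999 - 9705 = -4706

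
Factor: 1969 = 11^1 * 179^1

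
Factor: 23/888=2^(-3) * 3^(-1) * 23^1 * 37^(-1)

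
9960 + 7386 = 17346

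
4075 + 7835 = 11910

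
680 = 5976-5296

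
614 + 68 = 682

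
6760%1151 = 1005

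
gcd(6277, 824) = 1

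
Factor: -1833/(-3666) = 2^(-1) = 1/2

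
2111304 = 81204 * 26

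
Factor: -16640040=-1*2^3*3^1*5^1*23^1*6029^1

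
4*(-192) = -768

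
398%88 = 46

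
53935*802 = 43255870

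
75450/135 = 558+8/9 ≈ 558.89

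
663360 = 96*6910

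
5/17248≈0.000290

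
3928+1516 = 5444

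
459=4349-3890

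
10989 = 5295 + 5694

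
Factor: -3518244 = -1*2^2*3^2*97729^1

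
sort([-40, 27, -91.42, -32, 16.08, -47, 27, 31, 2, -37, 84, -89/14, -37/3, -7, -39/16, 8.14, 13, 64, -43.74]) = [-91.42, -47, -43.74, -40, -37, -32, -37/3, -7, -89/14, -39/16, 2, 8.14, 13, 16.08, 27, 27, 31, 64, 84]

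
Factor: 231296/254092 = 2^5 * 13^1 * 457^(-1) = 416/457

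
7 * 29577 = 207039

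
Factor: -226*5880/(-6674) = 2^3*3^1*5^1*7^2*47^(-1)*71^(-1)*113^1 = 664440/3337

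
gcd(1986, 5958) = 1986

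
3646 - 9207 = -5561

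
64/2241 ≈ 0.0286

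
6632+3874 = 10506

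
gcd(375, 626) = 1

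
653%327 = 326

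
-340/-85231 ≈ 0.00399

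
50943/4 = 12735 + 3/4 = 12735.75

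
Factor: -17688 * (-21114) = 2^4 * 3^4 * 11^1 * 17^1 * 23^1 * 67^1 = 373464432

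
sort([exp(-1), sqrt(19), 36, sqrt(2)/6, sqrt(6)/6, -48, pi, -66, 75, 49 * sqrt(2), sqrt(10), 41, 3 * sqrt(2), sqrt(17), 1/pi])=[-66, -48, sqrt(2)/6, 1/pi, exp(-1), sqrt(6)/6, pi, sqrt(10), sqrt(17), 3 * sqrt(2), sqrt(19), 36, 41, 49 * sqrt(2), 75]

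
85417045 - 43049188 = 42367857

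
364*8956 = 3259984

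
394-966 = -572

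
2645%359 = 132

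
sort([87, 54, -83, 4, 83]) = [-83, 4, 54, 83, 87]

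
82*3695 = 302990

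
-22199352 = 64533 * (-344)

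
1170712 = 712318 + 458394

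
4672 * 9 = 42048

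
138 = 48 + 90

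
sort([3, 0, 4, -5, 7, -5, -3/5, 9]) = [-5, -5, -3/5, 0, 3, 4, 7, 9]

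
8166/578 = 14 + 37/289 ≈ 14.13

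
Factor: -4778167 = -1*4778167^1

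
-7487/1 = -7487 = -7487.00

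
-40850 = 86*(-475)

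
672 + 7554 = 8226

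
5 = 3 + 2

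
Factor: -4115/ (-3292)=2^ (-2)*5^1=5/4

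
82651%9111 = 652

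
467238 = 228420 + 238818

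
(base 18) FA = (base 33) 8G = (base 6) 1144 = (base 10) 280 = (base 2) 100011000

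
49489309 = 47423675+2065634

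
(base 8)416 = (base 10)270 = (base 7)534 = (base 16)10e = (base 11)226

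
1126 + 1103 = 2229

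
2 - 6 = -4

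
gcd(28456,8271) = 1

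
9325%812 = 393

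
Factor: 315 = 3^2 * 5^1 * 7^1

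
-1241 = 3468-4709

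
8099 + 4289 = 12388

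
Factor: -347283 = -1 * 3^2 * 47^1 * 821^1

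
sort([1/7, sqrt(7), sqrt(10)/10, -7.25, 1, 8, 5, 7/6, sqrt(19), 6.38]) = [-7.25, 1/7, sqrt(10)/10, 1, 7/6, sqrt(7), sqrt(19), 5, 6.38, 8]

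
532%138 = 118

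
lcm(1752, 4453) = 106872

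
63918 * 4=255672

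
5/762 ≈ 0.00656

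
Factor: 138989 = 23^1*6043^1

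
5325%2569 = 187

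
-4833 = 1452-6285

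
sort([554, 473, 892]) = [473, 554, 892]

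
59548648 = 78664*757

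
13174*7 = 92218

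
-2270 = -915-1355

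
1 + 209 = 210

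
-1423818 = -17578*81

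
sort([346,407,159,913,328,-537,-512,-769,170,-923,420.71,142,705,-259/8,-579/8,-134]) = [-923,-769,-537,-512,-134,-579/8,-259/8,142,159,170,328,346,407,420.71,705,913]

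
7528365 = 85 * 88569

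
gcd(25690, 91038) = 2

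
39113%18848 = 1417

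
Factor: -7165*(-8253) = 3^2*5^1*7^1*131^1*1433^1 = 59132745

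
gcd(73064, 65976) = 8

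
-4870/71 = -68-42/71 ≈ -68.59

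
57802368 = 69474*832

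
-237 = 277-514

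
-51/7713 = -17/2571 ≈ -0.00661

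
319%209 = 110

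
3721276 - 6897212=-3175936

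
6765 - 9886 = -3121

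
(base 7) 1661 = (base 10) 680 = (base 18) 21e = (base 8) 1250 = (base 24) 148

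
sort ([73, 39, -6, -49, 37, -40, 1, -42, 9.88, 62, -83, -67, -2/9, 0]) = [-83, -67, -49, -42, -40, -6, -2/9, 0, 1, 9.88, 37, 39, 62, 73]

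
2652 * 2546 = 6751992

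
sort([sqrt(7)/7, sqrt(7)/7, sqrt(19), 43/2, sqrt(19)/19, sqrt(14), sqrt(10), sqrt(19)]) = [sqrt(19)/19, sqrt(7)/7, sqrt(7)/7, sqrt(10), sqrt(14), sqrt(19), sqrt(19), 43/2]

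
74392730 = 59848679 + 14544051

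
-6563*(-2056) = 13493528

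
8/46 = 4/23 ≈ 0.174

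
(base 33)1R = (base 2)111100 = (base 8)74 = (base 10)60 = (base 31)1T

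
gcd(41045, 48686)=1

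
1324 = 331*4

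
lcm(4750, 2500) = 47500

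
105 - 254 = -149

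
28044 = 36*779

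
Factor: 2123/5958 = 2^(-1)*3^(-2)*11^1*193^1*331^(-1) 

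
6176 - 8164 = -1988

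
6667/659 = 10+77/659 ≈ 10.12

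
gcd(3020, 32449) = 1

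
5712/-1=-5712=-5712.00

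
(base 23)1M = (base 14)33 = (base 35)1A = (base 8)55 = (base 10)45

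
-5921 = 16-5937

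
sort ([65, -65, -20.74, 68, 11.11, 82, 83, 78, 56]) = [-65, -20.74, 11.11, 56, 65, 68, 78, 82, 83]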